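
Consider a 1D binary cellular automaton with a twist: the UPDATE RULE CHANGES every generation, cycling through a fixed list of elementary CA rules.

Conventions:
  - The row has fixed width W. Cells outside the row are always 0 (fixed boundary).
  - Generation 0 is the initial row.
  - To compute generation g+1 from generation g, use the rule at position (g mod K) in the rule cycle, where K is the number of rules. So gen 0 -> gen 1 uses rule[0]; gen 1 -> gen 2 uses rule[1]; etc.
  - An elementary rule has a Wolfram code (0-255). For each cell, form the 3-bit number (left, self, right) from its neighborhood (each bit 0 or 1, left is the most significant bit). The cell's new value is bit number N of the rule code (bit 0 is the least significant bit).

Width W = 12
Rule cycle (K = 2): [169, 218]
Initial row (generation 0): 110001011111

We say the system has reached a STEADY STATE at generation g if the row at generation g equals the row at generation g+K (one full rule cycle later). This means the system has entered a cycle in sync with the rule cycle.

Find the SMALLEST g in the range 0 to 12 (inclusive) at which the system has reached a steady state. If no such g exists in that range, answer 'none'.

Answer: 6

Derivation:
Gen 0: 110001011111
Gen 1 (rule 169): 100100111110
Gen 2 (rule 218): 011011111111
Gen 3 (rule 169): 010111111110
Gen 4 (rule 218): 100111111111
Gen 5 (rule 169): 000111111110
Gen 6 (rule 218): 001111111111
Gen 7 (rule 169): 101111111110
Gen 8 (rule 218): 001111111111
Gen 9 (rule 169): 101111111110
Gen 10 (rule 218): 001111111111
Gen 11 (rule 169): 101111111110
Gen 12 (rule 218): 001111111111
Gen 13 (rule 169): 101111111110
Gen 14 (rule 218): 001111111111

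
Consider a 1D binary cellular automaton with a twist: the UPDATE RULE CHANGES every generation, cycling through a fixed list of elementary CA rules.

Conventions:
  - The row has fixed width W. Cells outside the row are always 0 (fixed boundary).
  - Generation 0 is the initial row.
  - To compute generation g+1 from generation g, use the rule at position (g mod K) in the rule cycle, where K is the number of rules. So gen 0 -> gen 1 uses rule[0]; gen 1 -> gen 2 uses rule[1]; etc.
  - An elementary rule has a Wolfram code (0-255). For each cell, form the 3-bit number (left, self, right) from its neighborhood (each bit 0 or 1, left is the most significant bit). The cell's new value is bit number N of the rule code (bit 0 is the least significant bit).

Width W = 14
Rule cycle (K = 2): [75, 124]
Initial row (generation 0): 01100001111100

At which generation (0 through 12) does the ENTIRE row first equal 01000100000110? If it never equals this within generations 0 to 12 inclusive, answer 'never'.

Gen 0: 01100001111100
Gen 1 (rule 75): 11101111000101
Gen 2 (rule 124): 10111001100111
Gen 3 (rule 75): 00101011101101
Gen 4 (rule 124): 00111110111111
Gen 5 (rule 75): 11100010100001
Gen 6 (rule 124): 10110011110001
Gen 7 (rule 75): 00110110010110
Gen 8 (rule 124): 00111111011111
Gen 9 (rule 75): 11100001010001
Gen 10 (rule 124): 10110001111001
Gen 11 (rule 75): 00110111001010
Gen 12 (rule 124): 00111101101111

Answer: never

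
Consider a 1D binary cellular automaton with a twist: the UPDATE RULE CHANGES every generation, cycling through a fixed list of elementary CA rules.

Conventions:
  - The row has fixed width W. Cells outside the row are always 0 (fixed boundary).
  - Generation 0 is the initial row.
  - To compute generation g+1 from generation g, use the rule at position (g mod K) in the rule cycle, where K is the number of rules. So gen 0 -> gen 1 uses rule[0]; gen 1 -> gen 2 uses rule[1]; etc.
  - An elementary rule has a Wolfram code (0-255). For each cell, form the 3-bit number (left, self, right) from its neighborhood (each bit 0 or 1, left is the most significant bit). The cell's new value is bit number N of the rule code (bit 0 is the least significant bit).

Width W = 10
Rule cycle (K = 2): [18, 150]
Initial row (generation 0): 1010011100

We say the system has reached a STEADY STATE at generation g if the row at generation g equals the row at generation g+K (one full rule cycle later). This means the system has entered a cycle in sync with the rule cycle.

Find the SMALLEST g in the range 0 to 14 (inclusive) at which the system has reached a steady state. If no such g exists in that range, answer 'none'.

Answer: none

Derivation:
Gen 0: 1010011100
Gen 1 (rule 18): 0001100010
Gen 2 (rule 150): 0010010111
Gen 3 (rule 18): 0101100000
Gen 4 (rule 150): 1100010000
Gen 5 (rule 18): 0010101000
Gen 6 (rule 150): 0110101100
Gen 7 (rule 18): 1000000010
Gen 8 (rule 150): 1100000111
Gen 9 (rule 18): 0010001000
Gen 10 (rule 150): 0111011100
Gen 11 (rule 18): 1000000010
Gen 12 (rule 150): 1100000111
Gen 13 (rule 18): 0010001000
Gen 14 (rule 150): 0111011100
Gen 15 (rule 18): 1000000010
Gen 16 (rule 150): 1100000111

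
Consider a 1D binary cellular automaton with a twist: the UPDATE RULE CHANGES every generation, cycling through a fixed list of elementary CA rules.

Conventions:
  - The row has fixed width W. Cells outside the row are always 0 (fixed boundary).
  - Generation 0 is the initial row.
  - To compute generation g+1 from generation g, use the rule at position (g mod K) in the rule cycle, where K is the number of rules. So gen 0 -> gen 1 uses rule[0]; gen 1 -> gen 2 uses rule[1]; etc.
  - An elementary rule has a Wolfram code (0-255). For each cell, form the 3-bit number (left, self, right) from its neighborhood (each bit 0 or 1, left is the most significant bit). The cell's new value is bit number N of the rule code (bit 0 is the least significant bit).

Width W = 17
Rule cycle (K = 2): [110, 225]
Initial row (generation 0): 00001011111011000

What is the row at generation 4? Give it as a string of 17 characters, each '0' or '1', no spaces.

Answer: 01101101110110111

Derivation:
Gen 0: 00001011111011000
Gen 1 (rule 110): 00011110001111000
Gen 2 (rule 225): 11001110100111011
Gen 3 (rule 110): 11011011101101111
Gen 4 (rule 225): 01101101110110111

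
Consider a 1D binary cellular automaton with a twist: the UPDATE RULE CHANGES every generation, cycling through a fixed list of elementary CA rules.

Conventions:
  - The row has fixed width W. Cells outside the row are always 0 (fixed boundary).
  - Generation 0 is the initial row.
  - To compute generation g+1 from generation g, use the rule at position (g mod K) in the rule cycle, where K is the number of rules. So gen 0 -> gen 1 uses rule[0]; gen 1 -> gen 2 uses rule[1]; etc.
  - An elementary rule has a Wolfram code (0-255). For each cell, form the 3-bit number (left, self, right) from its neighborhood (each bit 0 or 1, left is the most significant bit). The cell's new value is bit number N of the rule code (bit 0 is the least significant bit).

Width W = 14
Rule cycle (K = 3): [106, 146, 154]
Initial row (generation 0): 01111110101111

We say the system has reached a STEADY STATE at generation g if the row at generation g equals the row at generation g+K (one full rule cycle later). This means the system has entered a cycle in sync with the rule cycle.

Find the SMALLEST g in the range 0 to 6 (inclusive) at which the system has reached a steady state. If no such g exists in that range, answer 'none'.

Gen 0: 01111110101111
Gen 1 (rule 106): 11000011011001
Gen 2 (rule 146): 00100100000110
Gen 3 (rule 154): 01011010001101
Gen 4 (rule 106): 10111100011110
Gen 5 (rule 146): 00011010101101
Gen 6 (rule 154): 00110000001000
Gen 7 (rule 106): 01110000010000
Gen 8 (rule 146): 10101000101000
Gen 9 (rule 154): 00000101000100

Answer: none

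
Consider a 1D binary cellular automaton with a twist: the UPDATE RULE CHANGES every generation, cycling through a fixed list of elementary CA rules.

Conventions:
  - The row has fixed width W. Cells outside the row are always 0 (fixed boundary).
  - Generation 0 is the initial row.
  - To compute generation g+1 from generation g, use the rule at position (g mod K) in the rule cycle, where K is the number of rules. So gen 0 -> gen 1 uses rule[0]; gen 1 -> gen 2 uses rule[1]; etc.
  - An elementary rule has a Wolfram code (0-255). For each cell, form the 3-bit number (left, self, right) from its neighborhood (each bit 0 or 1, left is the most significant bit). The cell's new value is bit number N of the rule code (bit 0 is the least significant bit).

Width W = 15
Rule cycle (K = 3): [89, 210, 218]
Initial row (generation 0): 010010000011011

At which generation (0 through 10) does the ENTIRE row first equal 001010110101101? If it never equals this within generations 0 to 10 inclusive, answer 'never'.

Answer: never

Derivation:
Gen 0: 010010000011011
Gen 1 (rule 89): 001001111011011
Gen 2 (rule 210): 010110111001001
Gen 3 (rule 218): 100110111110110
Gen 4 (rule 89): 010110100010111
Gen 5 (rule 210): 100010010100011
Gen 6 (rule 218): 010101100010111
Gen 7 (rule 89): 000001111000101
Gen 8 (rule 210): 000010111101000
Gen 9 (rule 218): 000100111100100
Gen 10 (rule 89): 110010100110011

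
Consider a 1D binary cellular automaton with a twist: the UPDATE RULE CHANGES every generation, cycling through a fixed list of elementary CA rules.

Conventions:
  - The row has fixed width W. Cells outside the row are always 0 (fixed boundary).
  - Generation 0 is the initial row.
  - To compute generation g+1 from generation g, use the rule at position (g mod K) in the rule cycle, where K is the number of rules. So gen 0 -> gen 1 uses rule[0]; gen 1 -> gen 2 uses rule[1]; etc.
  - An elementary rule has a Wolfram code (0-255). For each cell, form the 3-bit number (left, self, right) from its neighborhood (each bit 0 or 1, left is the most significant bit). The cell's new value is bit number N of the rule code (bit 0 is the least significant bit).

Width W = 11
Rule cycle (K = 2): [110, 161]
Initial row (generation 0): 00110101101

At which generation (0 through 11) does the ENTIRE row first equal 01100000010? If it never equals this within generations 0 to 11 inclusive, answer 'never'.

Gen 0: 00110101101
Gen 1 (rule 110): 01111111111
Gen 2 (rule 161): 00111111110
Gen 3 (rule 110): 01100000010
Gen 4 (rule 161): 00001111000
Gen 5 (rule 110): 00011001000
Gen 6 (rule 161): 11000000011
Gen 7 (rule 110): 11000000111
Gen 8 (rule 161): 00011110010
Gen 9 (rule 110): 00110010110
Gen 10 (rule 161): 10000001000
Gen 11 (rule 110): 10000011000

Answer: 3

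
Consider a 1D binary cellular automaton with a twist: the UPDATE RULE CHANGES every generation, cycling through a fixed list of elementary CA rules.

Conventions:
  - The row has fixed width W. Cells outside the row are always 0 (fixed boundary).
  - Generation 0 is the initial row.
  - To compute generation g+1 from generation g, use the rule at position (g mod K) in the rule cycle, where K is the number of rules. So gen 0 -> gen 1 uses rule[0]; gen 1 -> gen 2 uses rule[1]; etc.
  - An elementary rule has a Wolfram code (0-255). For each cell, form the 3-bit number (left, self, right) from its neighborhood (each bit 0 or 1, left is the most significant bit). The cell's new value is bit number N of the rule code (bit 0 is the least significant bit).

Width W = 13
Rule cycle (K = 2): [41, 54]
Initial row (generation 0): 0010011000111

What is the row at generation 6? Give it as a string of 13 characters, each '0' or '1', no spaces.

Answer: 1100101000000

Derivation:
Gen 0: 0010011000111
Gen 1 (rule 41): 1000010010100
Gen 2 (rule 54): 1100111111110
Gen 3 (rule 41): 1000100000000
Gen 4 (rule 54): 1101110000000
Gen 5 (rule 41): 1011000111111
Gen 6 (rule 54): 1100101000000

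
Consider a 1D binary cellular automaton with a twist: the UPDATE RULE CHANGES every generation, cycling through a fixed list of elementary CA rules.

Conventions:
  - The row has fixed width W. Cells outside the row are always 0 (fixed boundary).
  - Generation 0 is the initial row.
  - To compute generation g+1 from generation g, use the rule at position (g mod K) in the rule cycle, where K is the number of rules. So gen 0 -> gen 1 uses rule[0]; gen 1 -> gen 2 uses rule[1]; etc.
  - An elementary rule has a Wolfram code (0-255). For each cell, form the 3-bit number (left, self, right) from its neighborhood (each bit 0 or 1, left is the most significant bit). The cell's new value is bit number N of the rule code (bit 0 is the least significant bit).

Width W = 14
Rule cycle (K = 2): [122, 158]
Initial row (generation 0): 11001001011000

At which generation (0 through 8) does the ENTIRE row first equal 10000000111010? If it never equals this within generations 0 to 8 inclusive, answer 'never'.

Gen 0: 11001001011000
Gen 1 (rule 122): 11110110111100
Gen 2 (rule 158): 11100100111010
Gen 3 (rule 122): 10111011101101
Gen 4 (rule 158): 10110011001001
Gen 5 (rule 122): 01111111110110
Gen 6 (rule 158): 11111111100101
Gen 7 (rule 122): 10000000111010
Gen 8 (rule 158): 11000001110011

Answer: 7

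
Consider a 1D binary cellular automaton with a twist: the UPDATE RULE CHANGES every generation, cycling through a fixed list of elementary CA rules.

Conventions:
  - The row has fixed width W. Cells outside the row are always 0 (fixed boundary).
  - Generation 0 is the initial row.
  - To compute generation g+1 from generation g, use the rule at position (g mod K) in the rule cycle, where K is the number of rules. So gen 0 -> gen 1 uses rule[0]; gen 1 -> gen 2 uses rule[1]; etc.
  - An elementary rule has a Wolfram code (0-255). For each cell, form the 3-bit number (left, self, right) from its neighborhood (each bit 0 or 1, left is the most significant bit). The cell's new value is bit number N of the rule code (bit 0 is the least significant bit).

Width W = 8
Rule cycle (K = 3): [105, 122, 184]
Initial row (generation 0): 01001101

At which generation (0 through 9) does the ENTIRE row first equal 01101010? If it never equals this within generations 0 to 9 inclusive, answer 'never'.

Gen 0: 01001101
Gen 1 (rule 105): 00001110
Gen 2 (rule 122): 00011011
Gen 3 (rule 184): 00010110
Gen 4 (rule 105): 11001110
Gen 5 (rule 122): 11111011
Gen 6 (rule 184): 11110110
Gen 7 (rule 105): 10011110
Gen 8 (rule 122): 01110011
Gen 9 (rule 184): 01101010

Answer: 9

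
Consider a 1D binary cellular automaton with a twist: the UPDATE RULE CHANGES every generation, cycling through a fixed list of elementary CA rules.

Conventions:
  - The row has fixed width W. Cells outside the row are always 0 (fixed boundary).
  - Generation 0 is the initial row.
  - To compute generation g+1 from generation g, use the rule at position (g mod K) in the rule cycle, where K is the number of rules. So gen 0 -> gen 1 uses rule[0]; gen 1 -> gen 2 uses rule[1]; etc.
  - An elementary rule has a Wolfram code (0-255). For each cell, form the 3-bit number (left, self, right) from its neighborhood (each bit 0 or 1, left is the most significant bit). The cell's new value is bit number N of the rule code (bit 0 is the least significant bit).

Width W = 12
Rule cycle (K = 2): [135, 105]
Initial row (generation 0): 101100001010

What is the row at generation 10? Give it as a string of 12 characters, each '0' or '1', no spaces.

Gen 0: 101100001010
Gen 1 (rule 135): 100001111010
Gen 2 (rule 105): 001101001100
Gen 3 (rule 135): 110001010001
Gen 4 (rule 105): 110100100100
Gen 5 (rule 135): 000101101101
Gen 6 (rule 105): 110011111110
Gen 7 (rule 135): 000101111100
Gen 8 (rule 105): 110011000101
Gen 9 (rule 135): 000100011101
Gen 10 (rule 105): 110001010110

Answer: 110001010110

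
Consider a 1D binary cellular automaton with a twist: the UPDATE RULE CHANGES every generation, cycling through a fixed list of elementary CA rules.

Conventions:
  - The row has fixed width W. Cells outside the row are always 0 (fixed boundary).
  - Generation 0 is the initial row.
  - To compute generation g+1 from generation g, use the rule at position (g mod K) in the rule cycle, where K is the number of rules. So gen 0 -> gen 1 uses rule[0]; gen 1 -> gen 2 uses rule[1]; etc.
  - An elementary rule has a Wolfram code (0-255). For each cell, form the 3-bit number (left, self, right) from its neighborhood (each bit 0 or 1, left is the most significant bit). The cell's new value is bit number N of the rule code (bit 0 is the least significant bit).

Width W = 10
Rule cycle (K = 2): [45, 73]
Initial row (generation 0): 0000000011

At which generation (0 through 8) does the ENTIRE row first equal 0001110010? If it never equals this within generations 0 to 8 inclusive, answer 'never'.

Gen 0: 0000000011
Gen 1 (rule 45): 1111111010
Gen 2 (rule 73): 1000001000
Gen 3 (rule 45): 1011101011
Gen 4 (rule 73): 0010100011
Gen 5 (rule 45): 1011101010
Gen 6 (rule 73): 0010100000
Gen 7 (rule 45): 1011101111
Gen 8 (rule 73): 0010101001

Answer: never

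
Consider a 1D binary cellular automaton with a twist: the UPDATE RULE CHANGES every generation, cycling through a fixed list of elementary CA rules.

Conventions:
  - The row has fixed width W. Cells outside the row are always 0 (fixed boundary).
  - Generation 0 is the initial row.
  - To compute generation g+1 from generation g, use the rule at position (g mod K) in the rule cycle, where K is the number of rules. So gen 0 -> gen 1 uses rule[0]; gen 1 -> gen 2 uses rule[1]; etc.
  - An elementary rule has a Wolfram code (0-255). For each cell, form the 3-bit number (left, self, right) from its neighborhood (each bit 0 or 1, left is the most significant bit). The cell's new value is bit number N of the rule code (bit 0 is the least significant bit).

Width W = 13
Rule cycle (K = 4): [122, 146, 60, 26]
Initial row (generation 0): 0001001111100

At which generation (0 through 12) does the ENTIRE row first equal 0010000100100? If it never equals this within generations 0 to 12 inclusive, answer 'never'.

Gen 0: 0001001111100
Gen 1 (rule 122): 0010111000110
Gen 2 (rule 146): 0100010101001
Gen 3 (rule 60): 0110011111101
Gen 4 (rule 26): 1101110000000
Gen 5 (rule 122): 1111011000000
Gen 6 (rule 146): 0110000100000
Gen 7 (rule 60): 0101000110000
Gen 8 (rule 26): 1000101101000
Gen 9 (rule 122): 0101011110100
Gen 10 (rule 146): 1000001100010
Gen 11 (rule 60): 1100001010011
Gen 12 (rule 26): 1010010001110

Answer: never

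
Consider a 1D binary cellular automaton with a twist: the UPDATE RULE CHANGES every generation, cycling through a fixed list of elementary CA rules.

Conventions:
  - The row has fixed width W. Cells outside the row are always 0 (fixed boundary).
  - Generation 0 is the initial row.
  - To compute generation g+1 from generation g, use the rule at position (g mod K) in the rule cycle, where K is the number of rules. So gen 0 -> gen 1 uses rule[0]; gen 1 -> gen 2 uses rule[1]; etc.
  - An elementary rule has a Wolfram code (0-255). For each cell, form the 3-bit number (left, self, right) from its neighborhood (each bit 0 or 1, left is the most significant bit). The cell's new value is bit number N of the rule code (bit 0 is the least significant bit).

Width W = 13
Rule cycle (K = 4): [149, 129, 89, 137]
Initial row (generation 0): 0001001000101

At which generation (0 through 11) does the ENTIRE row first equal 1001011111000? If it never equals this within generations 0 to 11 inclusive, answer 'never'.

Gen 0: 0001001000101
Gen 1 (rule 149): 1101101110101
Gen 2 (rule 129): 0000000100000
Gen 3 (rule 89): 1111110011111
Gen 4 (rule 137): 1111100011110
Gen 5 (rule 149): 0111011001101
Gen 6 (rule 129): 0010000000000
Gen 7 (rule 89): 1001111111111
Gen 8 (rule 137): 0001111111110
Gen 9 (rule 149): 1100111111101
Gen 10 (rule 129): 0000011111000
Gen 11 (rule 89): 1111010001111

Answer: never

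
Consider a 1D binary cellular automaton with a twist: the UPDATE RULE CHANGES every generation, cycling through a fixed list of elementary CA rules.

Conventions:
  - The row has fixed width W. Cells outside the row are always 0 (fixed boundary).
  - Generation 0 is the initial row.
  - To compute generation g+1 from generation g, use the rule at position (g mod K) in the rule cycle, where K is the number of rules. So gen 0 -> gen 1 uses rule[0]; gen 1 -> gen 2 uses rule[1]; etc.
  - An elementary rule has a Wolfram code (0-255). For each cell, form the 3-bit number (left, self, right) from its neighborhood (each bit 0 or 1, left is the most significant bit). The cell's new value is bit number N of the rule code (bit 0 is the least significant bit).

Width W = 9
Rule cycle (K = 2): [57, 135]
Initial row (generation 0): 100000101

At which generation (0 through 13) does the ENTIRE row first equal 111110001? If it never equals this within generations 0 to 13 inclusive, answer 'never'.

Answer: never

Derivation:
Gen 0: 100000101
Gen 1 (rule 57): 011110010
Gen 2 (rule 135): 101100110
Gen 3 (rule 57): 011010101
Gen 4 (rule 135): 100010101
Gen 5 (rule 57): 011001010
Gen 6 (rule 135): 100011010
Gen 7 (rule 57): 011010101
Gen 8 (rule 135): 100010101
Gen 9 (rule 57): 011001010
Gen 10 (rule 135): 100011010
Gen 11 (rule 57): 011010101
Gen 12 (rule 135): 100010101
Gen 13 (rule 57): 011001010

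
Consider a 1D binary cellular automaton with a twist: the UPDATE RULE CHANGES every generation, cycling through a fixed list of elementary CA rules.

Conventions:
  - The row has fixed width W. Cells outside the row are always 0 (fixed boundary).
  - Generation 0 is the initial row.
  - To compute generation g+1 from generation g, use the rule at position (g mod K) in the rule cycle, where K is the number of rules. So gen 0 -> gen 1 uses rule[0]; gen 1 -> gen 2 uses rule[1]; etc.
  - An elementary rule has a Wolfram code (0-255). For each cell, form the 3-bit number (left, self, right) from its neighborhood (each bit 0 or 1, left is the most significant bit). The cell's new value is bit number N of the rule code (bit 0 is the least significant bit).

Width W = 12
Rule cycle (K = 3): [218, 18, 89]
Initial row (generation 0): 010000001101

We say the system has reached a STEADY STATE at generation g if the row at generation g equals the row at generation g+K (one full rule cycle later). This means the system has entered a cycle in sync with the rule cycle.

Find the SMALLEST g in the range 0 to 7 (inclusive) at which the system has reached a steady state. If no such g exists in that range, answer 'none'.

Answer: 5

Derivation:
Gen 0: 010000001101
Gen 1 (rule 218): 101000011100
Gen 2 (rule 18): 000100100010
Gen 3 (rule 89): 110010011001
Gen 4 (rule 218): 111101111110
Gen 5 (rule 18): 000000000001
Gen 6 (rule 89): 111111111100
Gen 7 (rule 218): 111111111110
Gen 8 (rule 18): 000000000001
Gen 9 (rule 89): 111111111100
Gen 10 (rule 218): 111111111110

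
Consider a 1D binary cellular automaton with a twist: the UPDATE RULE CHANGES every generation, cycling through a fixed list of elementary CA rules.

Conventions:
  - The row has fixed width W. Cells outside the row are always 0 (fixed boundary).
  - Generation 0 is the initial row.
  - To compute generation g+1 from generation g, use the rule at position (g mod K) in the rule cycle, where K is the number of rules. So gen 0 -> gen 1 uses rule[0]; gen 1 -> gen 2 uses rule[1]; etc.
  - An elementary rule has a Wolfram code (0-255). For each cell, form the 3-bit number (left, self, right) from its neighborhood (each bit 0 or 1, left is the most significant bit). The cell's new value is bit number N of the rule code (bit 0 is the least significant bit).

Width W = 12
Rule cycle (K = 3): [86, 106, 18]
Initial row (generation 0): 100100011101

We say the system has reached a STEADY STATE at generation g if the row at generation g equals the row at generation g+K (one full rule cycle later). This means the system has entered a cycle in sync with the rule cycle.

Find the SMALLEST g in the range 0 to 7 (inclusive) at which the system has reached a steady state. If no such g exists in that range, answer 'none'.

Gen 0: 100100011101
Gen 1 (rule 86): 111110100101
Gen 2 (rule 106): 100011001010
Gen 3 (rule 18): 010100110001
Gen 4 (rule 86): 110111011011
Gen 5 (rule 106): 111101111111
Gen 6 (rule 18): 000000000000
Gen 7 (rule 86): 000000000000
Gen 8 (rule 106): 000000000000
Gen 9 (rule 18): 000000000000
Gen 10 (rule 86): 000000000000

Answer: 6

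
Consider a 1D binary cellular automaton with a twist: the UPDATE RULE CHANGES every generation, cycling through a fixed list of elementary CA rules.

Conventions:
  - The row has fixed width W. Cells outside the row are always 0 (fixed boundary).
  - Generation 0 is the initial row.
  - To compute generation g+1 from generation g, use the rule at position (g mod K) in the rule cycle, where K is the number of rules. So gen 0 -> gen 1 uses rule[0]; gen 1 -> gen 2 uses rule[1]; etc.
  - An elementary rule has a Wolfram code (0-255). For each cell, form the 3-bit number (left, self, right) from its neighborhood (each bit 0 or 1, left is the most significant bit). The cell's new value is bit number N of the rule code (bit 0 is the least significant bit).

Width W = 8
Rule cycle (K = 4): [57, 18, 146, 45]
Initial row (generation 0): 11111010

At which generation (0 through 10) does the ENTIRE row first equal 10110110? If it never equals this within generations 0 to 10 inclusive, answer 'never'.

Gen 0: 11111010
Gen 1 (rule 57): 10000101
Gen 2 (rule 18): 01001000
Gen 3 (rule 146): 10110100
Gen 4 (rule 45): 11101101
Gen 5 (rule 57): 10011010
Gen 6 (rule 18): 01100001
Gen 7 (rule 146): 10010010
Gen 8 (rule 45): 10010010
Gen 9 (rule 57): 01001001
Gen 10 (rule 18): 10110110

Answer: 10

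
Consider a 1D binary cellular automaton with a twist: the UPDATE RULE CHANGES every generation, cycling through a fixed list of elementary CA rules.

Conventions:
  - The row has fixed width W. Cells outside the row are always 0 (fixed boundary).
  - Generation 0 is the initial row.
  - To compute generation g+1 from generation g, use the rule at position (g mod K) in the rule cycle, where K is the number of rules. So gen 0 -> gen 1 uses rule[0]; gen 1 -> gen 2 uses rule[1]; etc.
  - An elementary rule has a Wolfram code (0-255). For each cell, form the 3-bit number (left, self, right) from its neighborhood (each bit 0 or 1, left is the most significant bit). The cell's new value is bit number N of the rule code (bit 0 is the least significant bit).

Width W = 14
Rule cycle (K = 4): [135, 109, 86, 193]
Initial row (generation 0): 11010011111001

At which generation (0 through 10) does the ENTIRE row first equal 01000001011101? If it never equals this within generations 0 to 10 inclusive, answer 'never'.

Gen 0: 11010011111001
Gen 1 (rule 135): 00010101110011
Gen 2 (rule 109): 11011111010011
Gen 3 (rule 86): 01000001011101
Gen 4 (rule 193): 00011100001100
Gen 5 (rule 135): 11101001110001
Gen 6 (rule 109): 10111001010101
Gen 7 (rule 86): 10001111010101
Gen 8 (rule 193): 00100111000000
Gen 9 (rule 135): 11101010011111
Gen 10 (rule 109): 10111110010001

Answer: 3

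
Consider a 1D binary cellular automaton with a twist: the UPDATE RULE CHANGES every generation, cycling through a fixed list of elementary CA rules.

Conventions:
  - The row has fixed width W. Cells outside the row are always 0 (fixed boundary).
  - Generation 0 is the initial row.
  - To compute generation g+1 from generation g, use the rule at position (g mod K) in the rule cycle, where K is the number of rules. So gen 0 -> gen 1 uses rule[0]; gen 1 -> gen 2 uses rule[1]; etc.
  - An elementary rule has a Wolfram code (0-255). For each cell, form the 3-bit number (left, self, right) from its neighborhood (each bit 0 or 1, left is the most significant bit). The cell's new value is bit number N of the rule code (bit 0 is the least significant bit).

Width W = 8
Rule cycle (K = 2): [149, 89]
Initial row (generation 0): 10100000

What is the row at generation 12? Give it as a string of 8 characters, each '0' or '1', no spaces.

Answer: 10101100

Derivation:
Gen 0: 10100000
Gen 1 (rule 149): 10111111
Gen 2 (rule 89): 00100001
Gen 3 (rule 149): 10111101
Gen 4 (rule 89): 00100100
Gen 5 (rule 149): 10110111
Gen 6 (rule 89): 00110101
Gen 7 (rule 149): 10000101
Gen 8 (rule 89): 01110000
Gen 9 (rule 149): 00101111
Gen 10 (rule 89): 10001001
Gen 11 (rule 149): 11101101
Gen 12 (rule 89): 10101100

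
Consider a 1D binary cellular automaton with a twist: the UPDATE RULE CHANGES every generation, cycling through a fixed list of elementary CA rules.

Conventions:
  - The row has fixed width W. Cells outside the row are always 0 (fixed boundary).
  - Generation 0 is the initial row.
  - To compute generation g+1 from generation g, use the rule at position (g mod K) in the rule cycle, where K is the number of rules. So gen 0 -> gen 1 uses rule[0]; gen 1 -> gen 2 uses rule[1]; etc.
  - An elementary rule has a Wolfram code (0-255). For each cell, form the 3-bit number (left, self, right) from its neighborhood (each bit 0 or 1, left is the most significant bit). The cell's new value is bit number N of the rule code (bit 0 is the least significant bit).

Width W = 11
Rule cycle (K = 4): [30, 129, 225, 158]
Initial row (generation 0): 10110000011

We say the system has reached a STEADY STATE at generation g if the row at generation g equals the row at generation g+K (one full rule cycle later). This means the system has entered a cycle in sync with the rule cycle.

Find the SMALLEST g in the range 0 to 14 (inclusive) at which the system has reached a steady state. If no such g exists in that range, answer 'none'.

Gen 0: 10110000011
Gen 1 (rule 30): 10101000110
Gen 2 (rule 129): 00000010000
Gen 3 (rule 225): 11111000111
Gen 4 (rule 158): 11110101110
Gen 5 (rule 30): 10000101001
Gen 6 (rule 129): 00110000000
Gen 7 (rule 225): 10010111111
Gen 8 (rule 158): 11110111110
Gen 9 (rule 30): 10000100001
Gen 10 (rule 129): 00110001100
Gen 11 (rule 225): 10010100101
Gen 12 (rule 158): 11110111101
Gen 13 (rule 30): 10000100001
Gen 14 (rule 129): 00110001100
Gen 15 (rule 225): 10010100101
Gen 16 (rule 158): 11110111101
Gen 17 (rule 30): 10000100001
Gen 18 (rule 129): 00110001100

Answer: 9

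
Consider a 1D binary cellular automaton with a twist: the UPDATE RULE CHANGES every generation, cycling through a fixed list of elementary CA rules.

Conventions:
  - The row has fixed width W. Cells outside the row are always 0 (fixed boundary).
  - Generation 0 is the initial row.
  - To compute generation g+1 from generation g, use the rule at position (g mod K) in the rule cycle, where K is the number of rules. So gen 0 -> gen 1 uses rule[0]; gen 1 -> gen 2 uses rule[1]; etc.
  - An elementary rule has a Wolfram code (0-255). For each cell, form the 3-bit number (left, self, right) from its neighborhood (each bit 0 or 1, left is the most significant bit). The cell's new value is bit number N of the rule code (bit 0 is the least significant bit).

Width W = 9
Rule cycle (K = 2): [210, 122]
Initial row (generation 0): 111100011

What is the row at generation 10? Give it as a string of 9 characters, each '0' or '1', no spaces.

Gen 0: 111100011
Gen 1 (rule 210): 011110101
Gen 2 (rule 122): 110011010
Gen 3 (rule 210): 011101001
Gen 4 (rule 122): 110110110
Gen 5 (rule 210): 010010011
Gen 6 (rule 122): 101101111
Gen 7 (rule 210): 000100111
Gen 8 (rule 122): 001011101
Gen 9 (rule 210): 010001100
Gen 10 (rule 122): 101011110

Answer: 101011110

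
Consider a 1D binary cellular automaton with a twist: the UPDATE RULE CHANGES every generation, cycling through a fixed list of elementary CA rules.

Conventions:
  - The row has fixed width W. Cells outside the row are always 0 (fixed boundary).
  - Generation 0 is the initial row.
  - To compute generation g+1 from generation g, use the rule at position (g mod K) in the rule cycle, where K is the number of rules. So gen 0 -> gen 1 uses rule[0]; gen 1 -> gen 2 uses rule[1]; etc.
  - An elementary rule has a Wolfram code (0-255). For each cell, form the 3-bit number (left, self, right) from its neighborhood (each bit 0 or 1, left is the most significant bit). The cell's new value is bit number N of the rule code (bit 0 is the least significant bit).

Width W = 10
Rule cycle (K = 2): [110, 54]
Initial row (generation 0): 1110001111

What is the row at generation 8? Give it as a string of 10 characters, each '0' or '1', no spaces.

Answer: 0010011100

Derivation:
Gen 0: 1110001111
Gen 1 (rule 110): 1010011001
Gen 2 (rule 54): 1111100111
Gen 3 (rule 110): 1000101101
Gen 4 (rule 54): 1101110011
Gen 5 (rule 110): 1111010111
Gen 6 (rule 54): 0000111000
Gen 7 (rule 110): 0001101000
Gen 8 (rule 54): 0010011100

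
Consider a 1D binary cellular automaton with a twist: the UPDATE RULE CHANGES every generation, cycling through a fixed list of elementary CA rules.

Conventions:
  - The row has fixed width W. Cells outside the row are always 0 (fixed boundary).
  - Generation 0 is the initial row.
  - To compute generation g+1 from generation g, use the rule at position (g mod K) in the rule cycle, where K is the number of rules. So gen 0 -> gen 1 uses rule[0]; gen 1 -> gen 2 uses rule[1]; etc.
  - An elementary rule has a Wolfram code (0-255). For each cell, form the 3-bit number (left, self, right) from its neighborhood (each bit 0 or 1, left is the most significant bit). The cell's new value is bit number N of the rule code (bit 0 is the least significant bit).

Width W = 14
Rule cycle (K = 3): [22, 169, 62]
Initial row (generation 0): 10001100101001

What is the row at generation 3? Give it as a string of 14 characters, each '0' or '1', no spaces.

Gen 0: 10001100101001
Gen 1 (rule 22): 11010011101111
Gen 2 (rule 169): 10100011011110
Gen 3 (rule 62): 11110110110001

Answer: 11110110110001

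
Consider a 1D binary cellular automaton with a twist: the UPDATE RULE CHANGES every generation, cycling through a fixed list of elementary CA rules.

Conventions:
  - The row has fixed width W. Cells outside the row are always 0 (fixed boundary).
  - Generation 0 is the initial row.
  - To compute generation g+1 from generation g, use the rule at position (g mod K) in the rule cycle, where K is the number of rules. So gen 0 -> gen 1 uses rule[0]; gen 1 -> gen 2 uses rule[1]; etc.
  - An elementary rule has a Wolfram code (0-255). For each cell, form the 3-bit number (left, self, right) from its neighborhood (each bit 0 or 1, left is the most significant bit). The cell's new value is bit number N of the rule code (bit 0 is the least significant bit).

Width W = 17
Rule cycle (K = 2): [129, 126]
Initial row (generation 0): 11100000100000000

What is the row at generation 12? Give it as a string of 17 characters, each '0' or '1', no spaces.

Gen 0: 11100000100000000
Gen 1 (rule 129): 01001110001111111
Gen 2 (rule 126): 11111011011000001
Gen 3 (rule 129): 01110000000011100
Gen 4 (rule 126): 11011000000110110
Gen 5 (rule 129): 00000011110000000
Gen 6 (rule 126): 00000110011000000
Gen 7 (rule 129): 11110000000011111
Gen 8 (rule 126): 10011000000110001
Gen 9 (rule 129): 00000011110000100
Gen 10 (rule 126): 00000110011001110
Gen 11 (rule 129): 11110000000000100
Gen 12 (rule 126): 10011000000001110

Answer: 10011000000001110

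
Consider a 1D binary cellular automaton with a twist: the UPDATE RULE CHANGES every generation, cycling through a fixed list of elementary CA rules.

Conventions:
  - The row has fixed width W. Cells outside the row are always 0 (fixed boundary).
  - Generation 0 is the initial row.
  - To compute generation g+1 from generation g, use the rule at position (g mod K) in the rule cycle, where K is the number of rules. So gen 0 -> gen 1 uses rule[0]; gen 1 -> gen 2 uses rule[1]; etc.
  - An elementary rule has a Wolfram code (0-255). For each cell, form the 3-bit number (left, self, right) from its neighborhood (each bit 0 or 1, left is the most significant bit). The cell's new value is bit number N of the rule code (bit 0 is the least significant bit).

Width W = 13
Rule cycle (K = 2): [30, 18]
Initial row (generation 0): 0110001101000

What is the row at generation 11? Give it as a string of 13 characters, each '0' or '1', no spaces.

Gen 0: 0110001101000
Gen 1 (rule 30): 1101011001100
Gen 2 (rule 18): 0000000110010
Gen 3 (rule 30): 0000001101111
Gen 4 (rule 18): 0000010000000
Gen 5 (rule 30): 0000111000000
Gen 6 (rule 18): 0001000100000
Gen 7 (rule 30): 0011101110000
Gen 8 (rule 18): 0100000001000
Gen 9 (rule 30): 1110000011100
Gen 10 (rule 18): 0001000100010
Gen 11 (rule 30): 0011101110111

Answer: 0011101110111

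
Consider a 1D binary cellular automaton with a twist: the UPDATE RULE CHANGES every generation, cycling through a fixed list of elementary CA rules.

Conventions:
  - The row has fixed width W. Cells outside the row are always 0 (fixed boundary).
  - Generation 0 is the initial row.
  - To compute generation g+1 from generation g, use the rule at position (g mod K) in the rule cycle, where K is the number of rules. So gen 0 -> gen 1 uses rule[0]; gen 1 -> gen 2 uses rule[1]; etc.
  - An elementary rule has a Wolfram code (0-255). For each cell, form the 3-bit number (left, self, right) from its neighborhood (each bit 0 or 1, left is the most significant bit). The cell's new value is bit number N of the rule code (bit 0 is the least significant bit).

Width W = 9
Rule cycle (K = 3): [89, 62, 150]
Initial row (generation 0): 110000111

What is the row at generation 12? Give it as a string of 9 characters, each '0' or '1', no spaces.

Gen 0: 110000111
Gen 1 (rule 89): 111110101
Gen 2 (rule 62): 100001111
Gen 3 (rule 150): 110010110
Gen 4 (rule 89): 111000111
Gen 5 (rule 62): 100101100
Gen 6 (rule 150): 111100010
Gen 7 (rule 89): 100111001
Gen 8 (rule 62): 111100111
Gen 9 (rule 150): 011011010
Gen 10 (rule 89): 011011001
Gen 11 (rule 62): 110110111
Gen 12 (rule 150): 000000010

Answer: 000000010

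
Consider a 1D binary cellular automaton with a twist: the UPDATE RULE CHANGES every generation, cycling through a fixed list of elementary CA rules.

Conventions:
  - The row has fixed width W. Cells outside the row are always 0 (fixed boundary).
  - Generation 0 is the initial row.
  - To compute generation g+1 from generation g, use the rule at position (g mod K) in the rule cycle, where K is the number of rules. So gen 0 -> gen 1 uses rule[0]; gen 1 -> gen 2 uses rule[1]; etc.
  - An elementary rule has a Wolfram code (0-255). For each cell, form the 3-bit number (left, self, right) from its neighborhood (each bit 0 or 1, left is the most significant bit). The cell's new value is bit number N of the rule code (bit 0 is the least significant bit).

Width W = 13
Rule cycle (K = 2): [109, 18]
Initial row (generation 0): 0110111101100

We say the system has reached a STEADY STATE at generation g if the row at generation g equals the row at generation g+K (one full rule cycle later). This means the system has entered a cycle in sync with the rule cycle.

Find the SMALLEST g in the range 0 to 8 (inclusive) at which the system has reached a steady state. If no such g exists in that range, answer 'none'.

Answer: 4

Derivation:
Gen 0: 0110111101100
Gen 1 (rule 109): 0111100111101
Gen 2 (rule 18): 1000011000000
Gen 3 (rule 109): 1011011011111
Gen 4 (rule 18): 0000000000000
Gen 5 (rule 109): 1111111111111
Gen 6 (rule 18): 0000000000000
Gen 7 (rule 109): 1111111111111
Gen 8 (rule 18): 0000000000000
Gen 9 (rule 109): 1111111111111
Gen 10 (rule 18): 0000000000000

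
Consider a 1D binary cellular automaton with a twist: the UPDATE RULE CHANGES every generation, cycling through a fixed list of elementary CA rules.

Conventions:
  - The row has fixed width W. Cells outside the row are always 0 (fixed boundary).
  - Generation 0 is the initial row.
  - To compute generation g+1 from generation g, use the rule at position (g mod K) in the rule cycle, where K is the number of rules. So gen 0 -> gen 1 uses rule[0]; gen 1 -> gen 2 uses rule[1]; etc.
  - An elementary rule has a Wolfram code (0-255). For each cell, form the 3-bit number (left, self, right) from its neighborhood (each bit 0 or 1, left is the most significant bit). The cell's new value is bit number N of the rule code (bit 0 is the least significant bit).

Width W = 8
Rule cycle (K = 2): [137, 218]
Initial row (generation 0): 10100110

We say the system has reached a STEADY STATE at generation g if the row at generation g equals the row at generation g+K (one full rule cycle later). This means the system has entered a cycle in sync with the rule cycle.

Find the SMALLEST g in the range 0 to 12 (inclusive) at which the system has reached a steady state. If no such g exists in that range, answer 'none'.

Gen 0: 10100110
Gen 1 (rule 137): 00000100
Gen 2 (rule 218): 00001010
Gen 3 (rule 137): 11100000
Gen 4 (rule 218): 11110000
Gen 5 (rule 137): 11100111
Gen 6 (rule 218): 11111111
Gen 7 (rule 137): 11111110
Gen 8 (rule 218): 11111111
Gen 9 (rule 137): 11111110
Gen 10 (rule 218): 11111111
Gen 11 (rule 137): 11111110
Gen 12 (rule 218): 11111111
Gen 13 (rule 137): 11111110
Gen 14 (rule 218): 11111111

Answer: 6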